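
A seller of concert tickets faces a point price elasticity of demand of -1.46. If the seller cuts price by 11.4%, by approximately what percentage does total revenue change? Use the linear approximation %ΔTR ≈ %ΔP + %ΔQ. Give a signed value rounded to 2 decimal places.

%ΔQ ≈ Ed × %ΔP = (-1.46) × (-11.4%) = +16.6440%
%ΔTR ≈ %ΔP + %ΔQ = (-11.4%) + (+16.6440%) = +5.2440%

+5.24%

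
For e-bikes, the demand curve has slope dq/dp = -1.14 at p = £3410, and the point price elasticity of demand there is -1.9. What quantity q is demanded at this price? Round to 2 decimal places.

2046.00

Ed = (dq/dp)·(p/q) ⇒ q = (dq/dp)·p/Ed = (-1.14)·3410/(-1.9) = 2046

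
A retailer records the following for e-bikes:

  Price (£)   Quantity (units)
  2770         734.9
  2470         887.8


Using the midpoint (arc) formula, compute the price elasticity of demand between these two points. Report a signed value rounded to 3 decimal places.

%ΔQ = (887.8 − 734.9) / [(734.9 + 887.8)/2] = 152.9/811.35 = 0.188451…
%ΔP = (2470 − 2770) / [(2770 + 2470)/2] = -300/2620 = -0.114503…
Arc Ed = %ΔQ / %ΔP = (152.9/811.35) / (-300/2620) = -1.64580…

-1.646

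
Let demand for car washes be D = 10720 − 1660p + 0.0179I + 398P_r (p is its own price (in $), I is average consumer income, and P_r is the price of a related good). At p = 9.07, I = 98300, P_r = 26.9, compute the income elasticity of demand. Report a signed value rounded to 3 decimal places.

At the given values, D = 10720 − 1660(9.07) + 0.0179(98300) + 398(26.9) = 8129.57.
∂D/∂I = 0.0179.
E = (0.0179) × (98300/8129.57) = 0.21644…

0.216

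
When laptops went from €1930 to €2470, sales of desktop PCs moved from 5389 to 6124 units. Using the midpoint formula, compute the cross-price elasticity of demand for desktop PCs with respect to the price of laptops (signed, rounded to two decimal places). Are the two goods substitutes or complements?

%ΔQ_{desktop PCs} = (6124 − 5389)/avg = 735/5756.5 = 0.127681…
%ΔP_{laptops} = (2470 − 1930)/avg = 540/2200 = 0.245454…
E_cross = (735/5756.5) / (540/2200) = 0.5201…
E_cross > 0 ⇒ the goods are substitutes.

0.52; substitutes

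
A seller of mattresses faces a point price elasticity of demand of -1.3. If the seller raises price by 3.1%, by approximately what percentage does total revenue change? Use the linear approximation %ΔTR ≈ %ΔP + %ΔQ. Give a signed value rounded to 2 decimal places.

-0.93%

%ΔQ ≈ Ed × %ΔP = (-1.3) × (+3.1%) = -4.0300%
%ΔTR ≈ %ΔP + %ΔQ = (+3.1%) + (-4.0300%) = -0.9300%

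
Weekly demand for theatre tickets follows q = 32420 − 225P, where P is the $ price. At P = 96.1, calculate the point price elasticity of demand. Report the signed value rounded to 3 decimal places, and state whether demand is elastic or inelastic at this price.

-2.003; elastic

dq/dP = −225. At P = 96.1, q = 32420 − 225(96.1) = 10797.5.
Ed = (dq/dP)·(P/q) = −225 × (96.1/10797.5) = -2.00254…
|Ed| = 2.003 > 1, so demand is elastic.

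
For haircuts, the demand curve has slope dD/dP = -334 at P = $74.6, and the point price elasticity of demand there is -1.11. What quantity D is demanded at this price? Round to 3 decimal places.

22447.207

Ed = (dD/dP)·(P/D) ⇒ D = (dD/dP)·P/Ed = (-334)·74.6/(-1.11) = 22447.20720…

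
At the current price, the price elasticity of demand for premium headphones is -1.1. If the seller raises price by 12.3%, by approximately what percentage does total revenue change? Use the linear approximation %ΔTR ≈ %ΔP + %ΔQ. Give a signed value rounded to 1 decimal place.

%ΔQ ≈ Ed × %ΔP = (-1.1) × (+12.3%) = -13.5300%
%ΔTR ≈ %ΔP + %ΔQ = (+12.3%) + (-13.5300%) = -1.2300%

-1.2%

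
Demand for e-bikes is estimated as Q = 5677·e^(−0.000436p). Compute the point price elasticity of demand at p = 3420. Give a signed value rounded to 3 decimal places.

dQ/dp = −0.000436·Q = -0.557212. At p = 3420, Q = 1278.01.
Ed = (dQ/dp)·(p/Q) = (-0.557212) × (3420/1278.01) = -1.49112

-1.491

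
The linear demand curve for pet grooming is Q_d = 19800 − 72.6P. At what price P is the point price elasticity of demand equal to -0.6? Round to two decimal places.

Ed = −72.6P/(19800 − 72.6P). Set this equal to -0.6:
72.6P = 0.6·(19800 − 72.6P) ⇒ 72.6P(1 + 0.6) = 0.6·19800
P = 0.6·19800 / (72.6·1.6) = 102.2727…

102.27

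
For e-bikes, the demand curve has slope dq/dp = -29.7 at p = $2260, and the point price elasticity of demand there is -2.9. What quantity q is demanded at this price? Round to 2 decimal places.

23145.52

Ed = (dq/dp)·(p/q) ⇒ q = (dq/dp)·p/Ed = (-29.7)·2260/(-2.9) = 23145.5172…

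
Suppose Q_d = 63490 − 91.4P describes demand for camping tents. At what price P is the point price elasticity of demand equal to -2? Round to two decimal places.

Ed = −91.4P/(63490 − 91.4P). Set this equal to -2:
91.4P = 2·(63490 − 91.4P) ⇒ 91.4P(1 + 2) = 2·63490
P = 2·63490 / (91.4·3) = 463.0926…

463.09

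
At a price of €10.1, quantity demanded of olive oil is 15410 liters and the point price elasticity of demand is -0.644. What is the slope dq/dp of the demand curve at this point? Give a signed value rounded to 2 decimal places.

Ed = (dq/dp)·(p/q) ⇒ dq/dp = Ed·q/p = (-0.644)·15410/10.1 = -982.5782…

-982.58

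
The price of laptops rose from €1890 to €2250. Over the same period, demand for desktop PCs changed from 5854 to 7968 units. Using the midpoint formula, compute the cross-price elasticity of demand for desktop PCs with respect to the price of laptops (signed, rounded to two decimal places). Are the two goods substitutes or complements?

%ΔQ_{desktop PCs} = (7968 − 5854)/avg = 2114/6911 = 0.305889…
%ΔP_{laptops} = (2250 − 1890)/avg = 360/2070 = 0.173913…
E_cross = (2114/6911) / (360/2070) = 1.7588…
E_cross > 0 ⇒ the goods are substitutes.

1.76; substitutes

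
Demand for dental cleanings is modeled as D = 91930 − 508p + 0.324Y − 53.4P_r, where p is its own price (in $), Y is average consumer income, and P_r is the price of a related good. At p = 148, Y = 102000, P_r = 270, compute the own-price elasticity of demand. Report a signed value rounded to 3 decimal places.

At the given values, D = 91930 − 508(148) + 0.324(102000) − 53.4(270) = 35376.
∂D/∂p = −508.
E = (-508) × (148/35376) = -2.12528…

-2.125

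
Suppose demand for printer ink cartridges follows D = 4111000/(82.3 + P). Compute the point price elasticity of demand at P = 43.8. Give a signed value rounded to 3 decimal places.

dD/dP = −4111000/(82.3 + P)² = -258.534. At P = 43.8, D = 32601.1.
Ed = (dD/dP)·(P/D) = (-258.534) × (43.8/32601.1) = -0.34734…

-0.347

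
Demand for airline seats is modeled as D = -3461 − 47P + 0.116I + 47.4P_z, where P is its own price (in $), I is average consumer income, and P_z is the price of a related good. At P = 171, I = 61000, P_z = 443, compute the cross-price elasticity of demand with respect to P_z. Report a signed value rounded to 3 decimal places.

1.267

At the given values, D = -3461 − 47(171) + 0.116(61000) + 47.4(443) = 16576.2.
∂D/∂P_z = 47.4.
E = (47.4) × (443/16576.2) = 1.26676…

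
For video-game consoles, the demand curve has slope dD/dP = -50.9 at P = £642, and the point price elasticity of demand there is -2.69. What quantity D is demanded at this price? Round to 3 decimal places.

Ed = (dD/dP)·(P/D) ⇒ D = (dD/dP)·P/Ed = (-50.9)·642/(-2.69) = 12147.88104…

12147.881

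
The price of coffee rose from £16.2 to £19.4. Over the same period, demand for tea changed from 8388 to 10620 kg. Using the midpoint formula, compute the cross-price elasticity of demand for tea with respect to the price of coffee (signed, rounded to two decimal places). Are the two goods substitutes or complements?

1.31; substitutes

%ΔQ_{tea} = (10620 − 8388)/avg = 2232/9504 = 0.234848…
%ΔP_{coffee} = (19.4 − 16.2)/avg = 3.2/17.8 = 0.179775…
E_cross = (2232/9504) / (3.2/17.8) = 1.3063…
E_cross > 0 ⇒ the goods are substitutes.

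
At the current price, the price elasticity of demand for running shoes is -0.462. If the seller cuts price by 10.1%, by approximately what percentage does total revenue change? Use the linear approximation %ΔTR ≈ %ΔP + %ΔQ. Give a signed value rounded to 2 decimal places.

-5.43%

%ΔQ ≈ Ed × %ΔP = (-0.462) × (-10.1%) = +4.6662%
%ΔTR ≈ %ΔP + %ΔQ = (-10.1%) + (+4.6662%) = -5.4338%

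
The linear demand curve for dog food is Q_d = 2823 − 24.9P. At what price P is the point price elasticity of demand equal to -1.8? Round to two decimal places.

72.88

Ed = −24.9P/(2823 − 24.9P). Set this equal to -1.8:
24.9P = 1.8·(2823 − 24.9P) ⇒ 24.9P(1 + 1.8) = 1.8·2823
P = 1.8·2823 / (24.9·2.8) = 72.8829…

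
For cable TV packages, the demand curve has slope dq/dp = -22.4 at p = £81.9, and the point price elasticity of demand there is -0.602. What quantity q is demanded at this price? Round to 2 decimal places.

3047.44

Ed = (dq/dp)·(p/q) ⇒ q = (dq/dp)·p/Ed = (-22.4)·81.9/(-0.602) = 3047.4418…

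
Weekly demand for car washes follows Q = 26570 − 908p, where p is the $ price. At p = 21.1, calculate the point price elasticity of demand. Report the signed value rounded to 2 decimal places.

-2.59

dQ/dp = −908. At p = 21.1, Q = 26570 − 908(21.1) = 7411.2.
Ed = (dQ/dp)·(p/Q) = −908 × (21.1/7411.2) = -2.5851…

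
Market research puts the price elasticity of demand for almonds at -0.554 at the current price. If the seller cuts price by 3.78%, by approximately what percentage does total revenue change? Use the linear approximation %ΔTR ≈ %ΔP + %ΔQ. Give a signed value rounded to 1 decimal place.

-1.7%

%ΔQ ≈ Ed × %ΔP = (-0.554) × (-3.78%) = +2.0941%
%ΔTR ≈ %ΔP + %ΔQ = (-3.78%) + (+2.0941%) = -1.6859%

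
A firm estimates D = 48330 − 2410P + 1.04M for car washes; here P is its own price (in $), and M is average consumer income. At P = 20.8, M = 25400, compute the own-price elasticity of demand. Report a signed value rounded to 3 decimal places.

-2.036

At the given values, D = 48330 − 2410(20.8) + 1.04(25400) = 24618.
∂D/∂P = −2410.
E = (-2410) × (20.8/24618) = -2.03623…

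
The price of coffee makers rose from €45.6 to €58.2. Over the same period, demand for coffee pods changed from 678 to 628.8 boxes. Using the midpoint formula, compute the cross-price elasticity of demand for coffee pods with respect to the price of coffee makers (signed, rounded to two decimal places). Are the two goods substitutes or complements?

%ΔQ_{coffee pods} = (628.8 − 678)/avg = -49.2/653.4 = -0.075298…
%ΔP_{coffee makers} = (58.2 − 45.6)/avg = 12.6/51.9 = 0.242774…
E_cross = (-49.2/653.4) / (12.6/51.9) = -0.3101…
E_cross < 0 ⇒ the goods are complements.

-0.31; complements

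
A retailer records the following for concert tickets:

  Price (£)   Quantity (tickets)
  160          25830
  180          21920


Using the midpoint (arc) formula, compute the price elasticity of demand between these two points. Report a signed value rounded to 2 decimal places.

-1.39

%ΔQ = (21920 − 25830) / [(25830 + 21920)/2] = -3910/23875 = -0.163769…
%ΔP = (180 − 160) / [(160 + 180)/2] = 20/170 = 0.117647…
Arc Ed = %ΔQ / %ΔP = (-3910/23875) / (20/170) = -1.3920…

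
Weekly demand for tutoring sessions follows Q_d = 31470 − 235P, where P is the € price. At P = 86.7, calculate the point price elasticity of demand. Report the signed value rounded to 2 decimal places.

dQ_d/dP = −235. At P = 86.7, Q_d = 31470 − 235(86.7) = 11095.5.
Ed = (dQ_d/dP)·(P/Q_d) = −235 × (86.7/11095.5) = -1.8362…

-1.84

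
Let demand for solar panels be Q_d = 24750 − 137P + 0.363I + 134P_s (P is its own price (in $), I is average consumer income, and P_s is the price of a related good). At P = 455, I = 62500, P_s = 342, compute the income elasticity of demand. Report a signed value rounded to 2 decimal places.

0.73

At the given values, Q_d = 24750 − 137(455) + 0.363(62500) + 134(342) = 30930.5.
∂Q_d/∂I = 0.363.
E = (0.363) × (62500/30930.5) = 0.7334…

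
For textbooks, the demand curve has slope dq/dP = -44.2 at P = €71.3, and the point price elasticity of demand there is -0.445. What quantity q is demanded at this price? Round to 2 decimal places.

Ed = (dq/dP)·(P/q) ⇒ q = (dq/dP)·P/Ed = (-44.2)·71.3/(-0.445) = 7081.9325…

7081.93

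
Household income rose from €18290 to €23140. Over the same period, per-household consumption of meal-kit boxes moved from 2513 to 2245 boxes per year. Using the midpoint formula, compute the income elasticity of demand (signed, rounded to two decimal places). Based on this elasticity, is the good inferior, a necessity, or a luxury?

%ΔQ = (2245 − 2513)/[( 2513 + 2245)/2] = -268/2379 = -0.112652…
%ΔIncome = (23140 − 18290)/[( 18290 + 23140)/2] = 4850/20715 = 0.234129…
E_income = (-268/2379) / (4850/20715) = -0.4811…
E_income < 0 ⇒ inferior good.

-0.48; inferior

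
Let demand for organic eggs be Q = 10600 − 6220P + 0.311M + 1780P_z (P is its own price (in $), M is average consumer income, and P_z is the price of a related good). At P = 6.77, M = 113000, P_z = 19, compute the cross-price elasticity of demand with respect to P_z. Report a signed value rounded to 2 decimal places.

0.90

At the given values, Q = 10600 − 6220(6.77) + 0.311(113000) + 1780(19) = 37453.6.
∂Q/∂P_z = 1780.
E = (1780) × (19/37453.6) = 0.9029…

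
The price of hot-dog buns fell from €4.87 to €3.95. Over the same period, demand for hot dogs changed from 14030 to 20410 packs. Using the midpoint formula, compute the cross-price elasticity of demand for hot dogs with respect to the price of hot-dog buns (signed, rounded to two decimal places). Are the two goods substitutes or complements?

%ΔQ_{hot dogs} = (20410 − 14030)/avg = 6380/17220 = 0.370499…
%ΔP_{hot-dog buns} = (3.95 − 4.87)/avg = -0.92/4.41 = -0.208616…
E_cross = (6380/17220) / (-0.92/4.41) = -1.7759…
E_cross < 0 ⇒ the goods are complements.

-1.78; complements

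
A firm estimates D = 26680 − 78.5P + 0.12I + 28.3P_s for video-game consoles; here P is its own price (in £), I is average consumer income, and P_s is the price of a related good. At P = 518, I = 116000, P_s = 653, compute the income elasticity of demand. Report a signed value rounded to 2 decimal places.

At the given values, D = 26680 − 78.5(518) + 0.12(116000) + 28.3(653) = 18416.9.
∂D/∂I = 0.12.
E = (0.12) × (116000/18416.9) = 0.7558…

0.76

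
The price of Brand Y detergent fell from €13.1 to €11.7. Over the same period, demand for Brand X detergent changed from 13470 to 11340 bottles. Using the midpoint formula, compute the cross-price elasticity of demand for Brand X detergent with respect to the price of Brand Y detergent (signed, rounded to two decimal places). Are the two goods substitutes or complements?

%ΔQ_{Brand X detergent} = (11340 − 13470)/avg = -2130/12405 = -0.171704…
%ΔP_{Brand Y detergent} = (11.7 − 13.1)/avg = -1.4/12.4 = -0.112903…
E_cross = (-2130/12405) / (-1.4/12.4) = 1.5208…
E_cross > 0 ⇒ the goods are substitutes.

1.52; substitutes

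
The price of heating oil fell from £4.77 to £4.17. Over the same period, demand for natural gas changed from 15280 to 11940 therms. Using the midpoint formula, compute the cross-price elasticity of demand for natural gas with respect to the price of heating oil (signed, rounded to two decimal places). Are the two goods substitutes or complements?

1.83; substitutes

%ΔQ_{natural gas} = (11940 − 15280)/avg = -3340/13610 = -0.245407…
%ΔP_{heating oil} = (4.17 − 4.77)/avg = -0.6/4.47 = -0.134228…
E_cross = (-3340/13610) / (-0.6/4.47) = 1.8282…
E_cross > 0 ⇒ the goods are substitutes.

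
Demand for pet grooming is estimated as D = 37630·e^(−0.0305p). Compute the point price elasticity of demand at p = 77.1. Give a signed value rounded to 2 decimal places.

dD/dp = −0.0305·D = -109.287. At p = 77.1, D = 3583.18.
Ed = (dD/dp)·(p/D) = (-109.287) × (77.1/3583.18) = -2.3515…

-2.35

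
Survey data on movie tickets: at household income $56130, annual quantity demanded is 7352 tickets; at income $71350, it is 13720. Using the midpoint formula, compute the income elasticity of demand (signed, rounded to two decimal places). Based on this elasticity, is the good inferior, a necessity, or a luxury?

%ΔQ = (13720 − 7352)/[( 7352 + 13720)/2] = 6368/10536 = 0.604403…
%ΔIncome = (71350 − 56130)/[( 56130 + 71350)/2] = 15220/63740 = 0.238782…
E_income = (6368/10536) / (15220/63740) = 2.5311…
E_income > 1 ⇒ normal good, luxury.

2.53; luxury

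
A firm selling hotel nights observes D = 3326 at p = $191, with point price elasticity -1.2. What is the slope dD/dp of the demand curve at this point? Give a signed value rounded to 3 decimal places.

-20.896

Ed = (dD/dp)·(p/D) ⇒ dD/dp = Ed·D/p = (-1.2)·3326/191 = -20.89633…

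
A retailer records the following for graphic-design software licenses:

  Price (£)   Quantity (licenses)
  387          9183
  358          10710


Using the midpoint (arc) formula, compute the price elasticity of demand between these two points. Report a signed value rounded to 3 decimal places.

-1.972

%ΔQ = (10710 − 9183) / [(9183 + 10710)/2] = 1527/9946.5 = 0.153521…
%ΔP = (358 − 387) / [(387 + 358)/2] = -29/372.5 = -0.077852…
Arc Ed = %ΔQ / %ΔP = (1527/9946.5) / (-29/372.5) = -1.97195…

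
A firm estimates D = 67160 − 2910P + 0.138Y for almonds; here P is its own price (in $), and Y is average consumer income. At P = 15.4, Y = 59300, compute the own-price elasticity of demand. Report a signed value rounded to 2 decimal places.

-1.47

At the given values, D = 67160 − 2910(15.4) + 0.138(59300) = 30529.4.
∂D/∂P = −2910.
E = (-2910) × (15.4/30529.4) = -1.4678…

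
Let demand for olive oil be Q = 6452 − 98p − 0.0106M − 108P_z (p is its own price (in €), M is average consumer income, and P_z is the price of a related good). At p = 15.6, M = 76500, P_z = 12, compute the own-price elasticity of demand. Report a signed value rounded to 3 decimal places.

-0.543

At the given values, Q = 6452 − 98(15.6) − 0.0106(76500) − 108(12) = 2816.3.
∂Q/∂p = −98.
E = (-98) × (15.6/2816.3) = -0.54283…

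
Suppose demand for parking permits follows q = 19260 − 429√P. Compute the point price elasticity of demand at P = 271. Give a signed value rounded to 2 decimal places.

-0.29

dq/dP = −429/(2√P) = -13.0299. At P = 271, q = 12197.8.
Ed = (dq/dP)·(P/q) = (-13.0299) × (271/12197.8) = -0.2894…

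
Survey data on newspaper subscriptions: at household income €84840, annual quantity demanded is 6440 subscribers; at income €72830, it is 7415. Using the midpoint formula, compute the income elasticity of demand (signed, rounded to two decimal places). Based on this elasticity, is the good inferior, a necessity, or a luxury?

%ΔQ = (7415 − 6440)/[( 6440 + 7415)/2] = 975/6927.5 = 0.140743…
%ΔIncome = (72830 − 84840)/[( 84840 + 72830)/2] = -12010/78835 = -0.152343…
E_income = (975/6927.5) / (-12010/78835) = -0.9238…
E_income < 0 ⇒ inferior good.

-0.92; inferior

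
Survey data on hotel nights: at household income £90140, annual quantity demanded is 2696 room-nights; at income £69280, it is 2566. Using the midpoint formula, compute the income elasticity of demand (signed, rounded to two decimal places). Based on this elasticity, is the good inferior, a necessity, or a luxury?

%ΔQ = (2566 − 2696)/[( 2696 + 2566)/2] = -130/2631 = -0.049410…
%ΔIncome = (69280 − 90140)/[( 90140 + 69280)/2] = -20860/79710 = -0.261698…
E_income = (-130/2631) / (-20860/79710) = 0.1888…
0 < E_income < 1 ⇒ normal good, necessity.

0.19; necessity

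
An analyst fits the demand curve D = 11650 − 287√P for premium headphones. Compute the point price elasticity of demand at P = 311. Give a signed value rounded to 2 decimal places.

-0.38

dD/dP = −287/(2√P) = -8.13714. At P = 311, D = 6588.7.
Ed = (dD/dP)·(P/D) = (-8.13714) × (311/6588.7) = -0.3840…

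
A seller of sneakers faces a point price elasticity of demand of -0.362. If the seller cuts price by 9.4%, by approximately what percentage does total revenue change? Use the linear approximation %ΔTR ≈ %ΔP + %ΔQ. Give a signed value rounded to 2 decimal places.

%ΔQ ≈ Ed × %ΔP = (-0.362) × (-9.4%) = +3.4028%
%ΔTR ≈ %ΔP + %ΔQ = (-9.4%) + (+3.4028%) = -5.9972%

-6.00%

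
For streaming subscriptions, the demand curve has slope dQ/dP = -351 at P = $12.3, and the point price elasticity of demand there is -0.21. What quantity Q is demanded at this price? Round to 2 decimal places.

Ed = (dQ/dP)·(P/Q) ⇒ Q = (dQ/dP)·P/Ed = (-351)·12.3/(-0.21) = 20558.5714…

20558.57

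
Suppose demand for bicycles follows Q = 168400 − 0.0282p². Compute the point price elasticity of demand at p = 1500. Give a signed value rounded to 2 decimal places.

-1.21

dQ/dp = −2·0.0282·p = -84.6. At p = 1500, Q = 104950.
Ed = (dQ/dp)·(p/Q) = (-84.6) × (1500/104950) = -1.2091…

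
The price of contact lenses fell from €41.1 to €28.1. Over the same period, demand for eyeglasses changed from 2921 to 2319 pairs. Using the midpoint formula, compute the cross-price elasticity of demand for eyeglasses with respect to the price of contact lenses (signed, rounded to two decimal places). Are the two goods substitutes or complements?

%ΔQ_{eyeglasses} = (2319 − 2921)/avg = -602/2620 = -0.229770…
%ΔP_{contact lenses} = (28.1 − 41.1)/avg = -13/34.6 = -0.375722…
E_cross = (-602/2620) / (-13/34.6) = 0.6115…
E_cross > 0 ⇒ the goods are substitutes.

0.61; substitutes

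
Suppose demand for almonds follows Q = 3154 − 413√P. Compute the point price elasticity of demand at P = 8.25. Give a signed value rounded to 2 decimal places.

dQ/dP = −413/(2√P) = -71.8941. At P = 8.25, Q = 1967.75.
Ed = (dQ/dP)·(P/Q) = (-71.8941) × (8.25/1967.75) = -0.3014…

-0.30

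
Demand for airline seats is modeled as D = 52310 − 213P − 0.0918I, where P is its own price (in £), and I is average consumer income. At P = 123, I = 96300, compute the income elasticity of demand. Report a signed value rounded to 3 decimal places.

At the given values, D = 52310 − 213(123) − 0.0918(96300) = 17270.66.
∂D/∂I = -0.0918.
E = (-0.0918) × (96300/17270.66) = -0.51187…

-0.512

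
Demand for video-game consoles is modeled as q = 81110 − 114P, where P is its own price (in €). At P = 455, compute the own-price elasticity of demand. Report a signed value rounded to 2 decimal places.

At the given values, q = 81110 − 114(455) = 29240.
∂q/∂P = −114.
E = (-114) × (455/29240) = -1.7739…

-1.77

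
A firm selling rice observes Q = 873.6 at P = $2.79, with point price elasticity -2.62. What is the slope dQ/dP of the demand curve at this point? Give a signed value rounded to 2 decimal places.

Ed = (dQ/dP)·(P/Q) ⇒ dQ/dP = Ed·Q/P = (-2.62)·873.6/2.79 = -820.3698…

-820.37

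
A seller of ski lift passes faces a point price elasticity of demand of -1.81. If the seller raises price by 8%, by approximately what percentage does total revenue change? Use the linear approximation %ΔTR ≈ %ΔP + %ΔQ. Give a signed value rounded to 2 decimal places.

-6.48%

%ΔQ ≈ Ed × %ΔP = (-1.81) × (+8%) = -14.4800%
%ΔTR ≈ %ΔP + %ΔQ = (+8%) + (-14.4800%) = -6.4800%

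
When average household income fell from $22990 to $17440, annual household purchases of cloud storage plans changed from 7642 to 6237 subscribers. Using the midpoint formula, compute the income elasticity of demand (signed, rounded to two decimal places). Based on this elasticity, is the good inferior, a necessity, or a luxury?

%ΔQ = (6237 − 7642)/[( 7642 + 6237)/2] = -1405/6939.5 = -0.202464…
%ΔIncome = (17440 − 22990)/[( 22990 + 17440)/2] = -5550/20215 = -0.274548…
E_income = (-1405/6939.5) / (-5550/20215) = 0.7374…
0 < E_income < 1 ⇒ normal good, necessity.

0.74; necessity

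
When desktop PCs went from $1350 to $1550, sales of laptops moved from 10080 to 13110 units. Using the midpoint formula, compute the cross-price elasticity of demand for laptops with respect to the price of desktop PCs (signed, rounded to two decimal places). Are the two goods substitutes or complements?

1.89; substitutes

%ΔQ_{laptops} = (13110 − 10080)/avg = 3030/11595 = 0.261319…
%ΔP_{desktop PCs} = (1550 − 1350)/avg = 200/1450 = 0.137931…
E_cross = (3030/11595) / (200/1450) = 1.8945…
E_cross > 0 ⇒ the goods are substitutes.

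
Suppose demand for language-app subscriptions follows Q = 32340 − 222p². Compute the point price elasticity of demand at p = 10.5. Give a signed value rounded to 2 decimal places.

-6.22

dQ/dp = −2·222·p = -4662. At p = 10.5, Q = 7864.5.
Ed = (dQ/dp)·(p/Q) = (-4662) × (10.5/7864.5) = -6.2242…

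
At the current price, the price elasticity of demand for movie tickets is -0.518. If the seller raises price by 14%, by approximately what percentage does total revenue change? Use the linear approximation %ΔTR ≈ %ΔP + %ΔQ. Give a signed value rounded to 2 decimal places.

+6.75%

%ΔQ ≈ Ed × %ΔP = (-0.518) × (+14%) = -7.2520%
%ΔTR ≈ %ΔP + %ΔQ = (+14%) + (-7.2520%) = +6.7480%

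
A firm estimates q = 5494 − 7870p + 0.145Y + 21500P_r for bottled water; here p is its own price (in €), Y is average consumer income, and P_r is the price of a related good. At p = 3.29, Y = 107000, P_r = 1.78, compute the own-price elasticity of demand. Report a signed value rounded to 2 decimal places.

At the given values, q = 5494 − 7870(3.29) + 0.145(107000) + 21500(1.78) = 33386.7.
∂q/∂p = −7870.
E = (-7870) × (3.29/33386.7) = -0.7755…

-0.78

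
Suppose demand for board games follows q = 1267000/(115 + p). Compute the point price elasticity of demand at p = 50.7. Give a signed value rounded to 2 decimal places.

-0.31

dq/dp = −1267000/(115 + p)² = -46.1457. At p = 50.7, q = 7646.35.
Ed = (dq/dp)·(p/q) = (-46.1457) × (50.7/7646.35) = -0.3059…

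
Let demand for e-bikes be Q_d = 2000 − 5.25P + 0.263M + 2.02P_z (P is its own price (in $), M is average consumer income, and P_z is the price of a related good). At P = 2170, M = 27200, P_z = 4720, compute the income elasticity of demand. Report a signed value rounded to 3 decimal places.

At the given values, Q_d = 2000 − 5.25(2170) + 0.263(27200) + 2.02(4720) = 7295.5.
∂Q_d/∂M = 0.263.
E = (0.263) × (27200/7295.5) = 0.98054…

0.981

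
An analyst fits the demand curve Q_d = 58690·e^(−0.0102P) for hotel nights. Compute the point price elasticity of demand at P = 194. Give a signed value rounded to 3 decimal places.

-1.979

dQ_d/dP = −0.0102·Q_d = -82.7527. At P = 194, Q_d = 8113.01.
Ed = (dQ_d/dP)·(P/Q_d) = (-82.7527) × (194/8113.01) = -1.9788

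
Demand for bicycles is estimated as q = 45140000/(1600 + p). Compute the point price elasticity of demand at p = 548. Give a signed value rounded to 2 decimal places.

dq/dp = −45140000/(1600 + p)² = -9.78347. At p = 548, q = 21014.9.
Ed = (dq/dp)·(p/q) = (-9.78347) × (548/21014.9) = -0.2551…

-0.26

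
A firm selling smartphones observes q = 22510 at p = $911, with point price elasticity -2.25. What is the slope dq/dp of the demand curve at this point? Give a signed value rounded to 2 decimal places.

Ed = (dq/dp)·(p/q) ⇒ dq/dp = Ed·q/p = (-2.25)·22510/911 = -55.5954…

-55.60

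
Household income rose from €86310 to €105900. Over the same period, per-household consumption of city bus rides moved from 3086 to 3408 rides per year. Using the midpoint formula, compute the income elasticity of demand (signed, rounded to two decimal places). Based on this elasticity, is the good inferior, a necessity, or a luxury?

0.49; necessity

%ΔQ = (3408 − 3086)/[( 3086 + 3408)/2] = 322/3247 = 0.099168…
%ΔIncome = (105900 − 86310)/[( 86310 + 105900)/2] = 19590/96105 = 0.203839…
E_income = (322/3247) / (19590/96105) = 0.4865…
0 < E_income < 1 ⇒ normal good, necessity.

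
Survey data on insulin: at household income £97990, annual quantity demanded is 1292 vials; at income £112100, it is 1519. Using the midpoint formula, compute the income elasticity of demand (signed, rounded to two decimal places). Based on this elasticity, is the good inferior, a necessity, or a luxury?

%ΔQ = (1519 − 1292)/[( 1292 + 1519)/2] = 227/1405.5 = 0.161508…
%ΔIncome = (112100 − 97990)/[( 97990 + 112100)/2] = 14110/105045 = 0.134323…
E_income = (227/1405.5) / (14110/105045) = 1.2023…
E_income > 1 ⇒ normal good, luxury.

1.20; luxury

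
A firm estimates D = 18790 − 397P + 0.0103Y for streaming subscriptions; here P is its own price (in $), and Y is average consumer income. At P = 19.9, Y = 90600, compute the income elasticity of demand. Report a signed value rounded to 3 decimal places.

At the given values, D = 18790 − 397(19.9) + 0.0103(90600) = 11822.88.
∂D/∂Y = 0.0103.
E = (0.0103) × (90600/11822.88) = 0.07893…

0.079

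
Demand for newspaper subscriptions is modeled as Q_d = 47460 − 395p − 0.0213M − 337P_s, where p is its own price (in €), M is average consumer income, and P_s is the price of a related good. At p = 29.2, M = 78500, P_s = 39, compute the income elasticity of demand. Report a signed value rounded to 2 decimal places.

-0.08

At the given values, Q_d = 47460 − 395(29.2) − 0.0213(78500) − 337(39) = 21110.95.
∂Q_d/∂M = -0.0213.
E = (-0.0213) × (78500/21110.95) = -0.0792…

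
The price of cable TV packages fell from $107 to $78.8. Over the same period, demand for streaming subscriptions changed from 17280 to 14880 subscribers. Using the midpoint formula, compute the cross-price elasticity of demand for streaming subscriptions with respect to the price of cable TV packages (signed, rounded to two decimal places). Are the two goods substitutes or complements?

%ΔQ_{streaming subscriptions} = (14880 − 17280)/avg = -2400/16080 = -0.149253…
%ΔP_{cable TV packages} = (78.8 − 107)/avg = -28.2/92.9 = -0.303552…
E_cross = (-2400/16080) / (-28.2/92.9) = 0.4916…
E_cross > 0 ⇒ the goods are substitutes.

0.49; substitutes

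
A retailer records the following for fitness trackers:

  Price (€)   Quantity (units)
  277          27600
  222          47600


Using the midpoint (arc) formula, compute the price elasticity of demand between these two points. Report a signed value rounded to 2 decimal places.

%ΔQ = (47600 − 27600) / [(27600 + 47600)/2] = 20000/37600 = 0.531914…
%ΔP = (222 − 277) / [(277 + 222)/2] = -55/249.5 = -0.220440…
Arc Ed = %ΔQ / %ΔP = (20000/37600) / (-55/249.5) = -2.4129…

-2.41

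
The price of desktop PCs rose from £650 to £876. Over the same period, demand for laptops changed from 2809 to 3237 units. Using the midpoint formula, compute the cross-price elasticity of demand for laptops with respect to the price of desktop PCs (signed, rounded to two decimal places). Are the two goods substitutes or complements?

0.48; substitutes

%ΔQ_{laptops} = (3237 − 2809)/avg = 428/3023 = 0.141581…
%ΔP_{desktop PCs} = (876 − 650)/avg = 226/763 = 0.296199…
E_cross = (428/3023) / (226/763) = 0.4779…
E_cross > 0 ⇒ the goods are substitutes.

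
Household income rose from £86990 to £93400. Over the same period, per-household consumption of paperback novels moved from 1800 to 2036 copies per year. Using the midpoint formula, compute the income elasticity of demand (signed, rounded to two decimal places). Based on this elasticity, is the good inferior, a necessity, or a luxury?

1.73; luxury

%ΔQ = (2036 − 1800)/[( 1800 + 2036)/2] = 236/1918 = 0.123044…
%ΔIncome = (93400 − 86990)/[( 86990 + 93400)/2] = 6410/90195 = 0.071068…
E_income = (236/1918) / (6410/90195) = 1.7313…
E_income > 1 ⇒ normal good, luxury.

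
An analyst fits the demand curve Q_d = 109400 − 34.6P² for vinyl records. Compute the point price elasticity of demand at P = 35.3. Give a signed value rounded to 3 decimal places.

-1.301

dQ_d/dP = −2·34.6·P = -2442.76. At P = 35.3, Q_d = 66285.286.
Ed = (dQ_d/dP)·(P/Q_d) = (-2442.76) × (35.3/66285.286) = -1.30088…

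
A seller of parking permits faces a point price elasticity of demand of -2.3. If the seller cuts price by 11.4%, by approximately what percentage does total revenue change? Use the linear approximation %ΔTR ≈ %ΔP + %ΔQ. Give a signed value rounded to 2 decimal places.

+14.82%

%ΔQ ≈ Ed × %ΔP = (-2.3) × (-11.4%) = +26.2200%
%ΔTR ≈ %ΔP + %ΔQ = (-11.4%) + (+26.2200%) = +14.8200%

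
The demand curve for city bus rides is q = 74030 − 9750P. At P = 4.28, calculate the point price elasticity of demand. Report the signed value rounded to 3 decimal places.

-1.292

dq/dP = −9750. At P = 4.28, q = 74030 − 9750(4.28) = 32300.
Ed = (dq/dP)·(P/q) = −9750 × (4.28/32300) = -1.29195…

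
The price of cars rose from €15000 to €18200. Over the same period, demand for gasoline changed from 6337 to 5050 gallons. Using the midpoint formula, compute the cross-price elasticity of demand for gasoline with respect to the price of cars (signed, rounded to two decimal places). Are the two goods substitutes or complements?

%ΔQ_{gasoline} = (5050 − 6337)/avg = -1287/5693.5 = -0.226047…
%ΔP_{cars} = (18200 − 15000)/avg = 3200/16600 = 0.192771…
E_cross = (-1287/5693.5) / (3200/16600) = -1.1726…
E_cross < 0 ⇒ the goods are complements.

-1.17; complements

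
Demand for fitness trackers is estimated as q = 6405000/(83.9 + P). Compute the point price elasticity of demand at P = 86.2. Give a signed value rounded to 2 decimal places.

-0.51

dq/dP = −6405000/(83.9 + P)² = -221.366. At P = 86.2, q = 37654.3.
Ed = (dq/dP)·(P/q) = (-221.366) × (86.2/37654.3) = -0.5067…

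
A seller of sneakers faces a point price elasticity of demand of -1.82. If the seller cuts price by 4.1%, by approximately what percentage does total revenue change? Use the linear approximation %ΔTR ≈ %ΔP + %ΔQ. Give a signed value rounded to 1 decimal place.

%ΔQ ≈ Ed × %ΔP = (-1.82) × (-4.1%) = +7.4620%
%ΔTR ≈ %ΔP + %ΔQ = (-4.1%) + (+7.4620%) = +3.3620%

+3.4%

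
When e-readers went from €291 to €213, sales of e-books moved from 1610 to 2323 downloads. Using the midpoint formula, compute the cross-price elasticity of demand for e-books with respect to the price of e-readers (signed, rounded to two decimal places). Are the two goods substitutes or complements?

-1.17; complements

%ΔQ_{e-books} = (2323 − 1610)/avg = 713/1966.5 = 0.362573…
%ΔP_{e-readers} = (213 − 291)/avg = -78/252 = -0.309523…
E_cross = (713/1966.5) / (-78/252) = -1.1713…
E_cross < 0 ⇒ the goods are complements.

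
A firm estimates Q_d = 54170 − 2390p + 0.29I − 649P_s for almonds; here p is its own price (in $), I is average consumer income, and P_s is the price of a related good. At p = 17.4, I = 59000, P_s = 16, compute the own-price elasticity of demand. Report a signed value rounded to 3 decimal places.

At the given values, Q_d = 54170 − 2390(17.4) + 0.29(59000) − 649(16) = 19310.
∂Q_d/∂p = −2390.
E = (-2390) × (17.4/19310) = -2.15359…

-2.154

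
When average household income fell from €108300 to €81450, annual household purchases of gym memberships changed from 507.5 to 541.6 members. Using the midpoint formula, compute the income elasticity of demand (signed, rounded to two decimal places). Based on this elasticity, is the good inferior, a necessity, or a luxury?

%ΔQ = (541.6 − 507.5)/[( 507.5 + 541.6)/2] = 34.1/524.55 = 0.065008…
%ΔIncome = (81450 − 108300)/[( 108300 + 81450)/2] = -26850/94875 = -0.283003…
E_income = (34.1/524.55) / (-26850/94875) = -0.2297…
E_income < 0 ⇒ inferior good.

-0.23; inferior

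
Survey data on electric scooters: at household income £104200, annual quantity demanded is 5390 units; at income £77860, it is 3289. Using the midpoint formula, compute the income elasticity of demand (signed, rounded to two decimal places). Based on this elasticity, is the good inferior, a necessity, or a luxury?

1.67; luxury

%ΔQ = (3289 − 5390)/[( 5390 + 3289)/2] = -2101/4339.5 = -0.484157…
%ΔIncome = (77860 − 104200)/[( 104200 + 77860)/2] = -26340/91030 = -0.289355…
E_income = (-2101/4339.5) / (-26340/91030) = 1.6732…
E_income > 1 ⇒ normal good, luxury.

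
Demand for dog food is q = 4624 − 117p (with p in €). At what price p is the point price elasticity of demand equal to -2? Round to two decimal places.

26.35

Ed = −117p/(4624 − 117p). Set this equal to -2:
117p = 2·(4624 − 117p) ⇒ 117p(1 + 2) = 2·4624
p = 2·4624 / (117·3) = 26.3475…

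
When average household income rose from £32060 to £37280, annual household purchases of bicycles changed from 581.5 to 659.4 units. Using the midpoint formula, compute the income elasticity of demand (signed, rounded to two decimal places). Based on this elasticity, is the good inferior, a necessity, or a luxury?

0.83; necessity

%ΔQ = (659.4 − 581.5)/[( 581.5 + 659.4)/2] = 77.9/620.45 = 0.125554…
%ΔIncome = (37280 − 32060)/[( 32060 + 37280)/2] = 5220/34670 = 0.150562…
E_income = (77.9/620.45) / (5220/34670) = 0.8339…
0 < E_income < 1 ⇒ normal good, necessity.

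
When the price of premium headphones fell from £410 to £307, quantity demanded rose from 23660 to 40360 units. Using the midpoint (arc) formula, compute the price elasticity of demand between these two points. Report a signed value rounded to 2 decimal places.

%ΔQ = (40360 − 23660) / [(23660 + 40360)/2] = 16700/32010 = 0.521711…
%ΔP = (307 − 410) / [(410 + 307)/2] = -103/358.5 = -0.287308…
Arc Ed = %ΔQ / %ΔP = (16700/32010) / (-103/358.5) = -1.8158…

-1.82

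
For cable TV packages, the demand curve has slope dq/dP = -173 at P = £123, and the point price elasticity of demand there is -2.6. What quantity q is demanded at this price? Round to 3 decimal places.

8184.231

Ed = (dq/dP)·(P/q) ⇒ q = (dq/dP)·P/Ed = (-173)·123/(-2.6) = 8184.23076…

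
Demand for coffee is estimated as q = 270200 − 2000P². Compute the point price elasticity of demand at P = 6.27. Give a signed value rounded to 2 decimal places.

-0.82

dq/dP = −2·2000·P = -25080. At P = 6.27, q = 191574.2.
Ed = (dq/dP)·(P/q) = (-25080) × (6.27/191574.2) = -0.8208…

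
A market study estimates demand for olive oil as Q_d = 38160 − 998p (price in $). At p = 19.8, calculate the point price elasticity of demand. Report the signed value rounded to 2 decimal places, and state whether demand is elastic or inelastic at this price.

dQ_d/dp = −998. At p = 19.8, Q_d = 38160 − 998(19.8) = 18399.6.
Ed = (dQ_d/dp)·(p/Q_d) = −998 × (19.8/18399.6) = -1.0739…
|Ed| = 1.07 > 1, so demand is elastic.

-1.07; elastic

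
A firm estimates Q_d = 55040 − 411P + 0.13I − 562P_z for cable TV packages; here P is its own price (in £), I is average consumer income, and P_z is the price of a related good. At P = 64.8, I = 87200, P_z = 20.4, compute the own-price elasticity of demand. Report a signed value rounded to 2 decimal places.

-0.94

At the given values, Q_d = 55040 − 411(64.8) + 0.13(87200) − 562(20.4) = 28278.4.
∂Q_d/∂P = −411.
E = (-411) × (64.8/28278.4) = -0.9418…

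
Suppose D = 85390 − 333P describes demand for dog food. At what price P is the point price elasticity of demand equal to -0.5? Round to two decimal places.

85.48

Ed = −333P/(85390 − 333P). Set this equal to -0.5:
333P = 0.5·(85390 − 333P) ⇒ 333P(1 + 0.5) = 0.5·85390
P = 0.5·85390 / (333·1.5) = 85.4754…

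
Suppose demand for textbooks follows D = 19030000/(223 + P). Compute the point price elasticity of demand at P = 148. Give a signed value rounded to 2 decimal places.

-0.40

dD/dP = −19030000/(223 + P)² = -138.258. At P = 148, D = 51293.8.
Ed = (dD/dP)·(P/D) = (-138.258) × (148/51293.8) = -0.3989…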